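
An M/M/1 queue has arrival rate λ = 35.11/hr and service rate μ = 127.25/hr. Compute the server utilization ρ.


ρ = λ/μ = 35.11/127.25 = 0.2759

Final: 0.2759


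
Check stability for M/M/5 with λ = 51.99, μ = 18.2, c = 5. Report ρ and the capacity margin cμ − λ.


Total capacity cμ = 5·18.2 = 91.00/hr
ρ = λ/(cμ) = 51.99/91.00 = 0.5713
Stable ⇔ ρ < 1: YES
Spare capacity = cμ − λ = 91.00 − 51.99 = 39.01/hr

Final: ρ = 0.5713; stable; margin = 39.01/hr


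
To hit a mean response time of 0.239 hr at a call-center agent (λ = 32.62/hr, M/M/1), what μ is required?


W = 1/(μ−λ) ⇒ μ − λ = 1/W = 1/0.239 = 4.1841
μ = λ + 1/W = 32.62 + 4.1841 = 36.8041 per hr

Final: 36.8041 /hr


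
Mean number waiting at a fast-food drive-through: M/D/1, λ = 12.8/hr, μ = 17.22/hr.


ρ = 12.8/17.22 = 0.7433
M/D/1: Lq = ρ²/(2(1−ρ)) = 0.5525/(2·0.2567) = 1.07630

Final: 1.07630


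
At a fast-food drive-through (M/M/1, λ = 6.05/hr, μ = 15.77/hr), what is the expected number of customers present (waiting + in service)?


ρ = λ/μ = 6.05/15.77 = 0.3836
L = ρ/(1−ρ) = 0.3836/(1 − 0.3836) = 0.3836/0.6164 = 0.6224

Final: 0.6224


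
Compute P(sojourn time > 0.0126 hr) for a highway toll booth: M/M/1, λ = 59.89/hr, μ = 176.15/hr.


W ~ Exponential(μ−λ) for M/M/1.
μ − λ = 176.15 − 59.89 = 116.2600
P(W > t) = e^{−(μ−λ)t} = e^{−1.4649} = 0.231107

Final: 0.231107


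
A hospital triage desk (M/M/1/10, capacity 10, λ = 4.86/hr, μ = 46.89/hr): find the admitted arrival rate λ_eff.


ρ = 0.1036; P_K = (1−ρ)ρ^10/(1−ρ^11) = 1.282e-10
λ_eff = λ(1 − P_K) = 4.86·(1 − 1.282e-10) = 4.86·1.000000 = 4.8600 /hr

Final: 4.8600 /hr


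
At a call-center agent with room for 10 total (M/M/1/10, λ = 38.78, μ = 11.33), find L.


ρ = 38.78/11.33 = 3.4228
L = ρ[1 − (K+1)ρ^K + Kρ^(K+1)] / [(1−ρ)(1−ρ^(K+1))]
Numerator: 3.4228·(1 − 11·220688.116839 + 10·755364.975377) = 17545405.061771
Denominator: (-2.4228)·(-755363.975377) = 1830074.238666
L = 17545405.061771/1830074.238666 = 9.5873

Final: 9.5873


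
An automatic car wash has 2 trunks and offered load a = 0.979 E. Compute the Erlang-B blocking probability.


B(c,a) = (a^c/c!) / Σ_{k=0}^{c} a^k/k!
a^2/2! = 0.479220
Σ terms (k=0..2): 1.00000 + 0.97900 + 0.47922 = 2.458220
B = 0.479220/2.458220 = 0.194946

Final: 0.194946


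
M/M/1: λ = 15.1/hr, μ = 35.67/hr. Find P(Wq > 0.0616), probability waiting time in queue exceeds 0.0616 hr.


ρ = 15.1/35.67 = 0.4233
P(Wq > t) = ρ·e^{−(μ−λ)t} = 0.4233·e^{−1.2671}
= 0.4233·0.281644 = 0.119227

Final: 0.119227


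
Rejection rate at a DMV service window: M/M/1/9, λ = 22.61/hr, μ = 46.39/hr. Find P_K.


ρ = λ/μ = 22.61/46.39 = 0.4874
P_K = (1−ρ)ρ^K/(1−ρ^(K+1)) = (0.5126·0.001552)/(1 − 0.0007564)
= 0.0007956/0.999244 = 0.0007962

Final: 0.0007962


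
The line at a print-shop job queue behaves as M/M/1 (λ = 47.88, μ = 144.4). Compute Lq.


ρ = 47.88/144.4 = 0.3316
Lq = ρ²/(1−ρ) = 0.1099/0.6684 = 0.1645

Final: 0.1645


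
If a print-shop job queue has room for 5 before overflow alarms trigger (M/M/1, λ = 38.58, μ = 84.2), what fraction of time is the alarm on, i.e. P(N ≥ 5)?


ρ = 38.58/84.2 = 0.4582
P(N ≥ n) = ρ^n = 0.4582^5 = 0.020195

Final: 0.020195


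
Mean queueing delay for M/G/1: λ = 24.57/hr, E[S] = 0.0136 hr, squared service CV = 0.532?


ρ = λ·E[S] = 24.57·0.0136 = 0.3342
E[S²] = E[S]²(1+C_s²) = 0.0136²·(1+0.532) = 0.0002834
Wq = λ·E[S²]/(2(1−ρ)) = 24.57·0.0002834/(2·0.6658) = 0.005228 hr

Final: 0.005228 hr


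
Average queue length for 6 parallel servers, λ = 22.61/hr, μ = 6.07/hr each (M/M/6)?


a = λ/μ = 3.7249; ρ = a/6 = 0.6208
P₀ = 0.022698
Lq = P₀·a^c·ρ / (c!·(1−ρ)²) = 0.022698·2670.98364·0.6208/(720·0.14378)
= 0.36357

Final: 0.36357


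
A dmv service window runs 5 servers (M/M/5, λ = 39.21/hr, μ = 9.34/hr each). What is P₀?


a = λ/μ = 39.21/9.34 = 4.1981; ρ = a/c = 0.8396
Σ_{k=0}^{4} a^k/k! (terms k=0..4) = 1.00000 + 4.19807 + 8.81191 + 12.33101 + 12.94162 = 39.28261
Tail: a^5/(5!(1−ρ)) = 1303.91665/(120·0.1604) = 67.74912
P₀ = 1/(39.28261 + 67.74912) = 1/107.03173 = 0.009343

Final: 0.009343


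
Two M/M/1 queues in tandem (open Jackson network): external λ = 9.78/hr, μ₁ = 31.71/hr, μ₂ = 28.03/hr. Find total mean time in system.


Each node sees arrival rate λ = 9.78/hr (tandem ⇒ throughput preserved).
W₁ = 1/(μ₁−λ) = 1/(31.71−9.78) = 0.04560 hr
W₂ = 1/(μ₂−λ) = 1/(28.03−9.78) = 0.05479 hr
W_total = W₁ + W₂ = 0.04560 + 0.05479 = 0.10039 hr

Final: 0.10039 hr


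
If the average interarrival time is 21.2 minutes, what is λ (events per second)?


λ = 1/(interarrival time) in consistent units.
1 second = 0.0166667 min, so λ = 0.0166667/21.2 = 0.0007862 per second

Final: 0.0007862 /sec


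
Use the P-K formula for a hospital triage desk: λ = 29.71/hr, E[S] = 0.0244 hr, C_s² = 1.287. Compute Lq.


ρ = λ·E[S] = 29.71·0.0244 = 0.7249
Lq = ρ²(1+C_s²)/(2(1−ρ)) = 0.5255·(1+1.287)/(2·0.2751)
= 0.5255·2.2870/0.5502 = 2.18458

Final: 2.18458


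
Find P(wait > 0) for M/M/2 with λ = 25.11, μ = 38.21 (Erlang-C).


a = λ/μ = 0.6572; ρ = a/2 = 0.3286
P₀ = 0.505368 (from M/M/c formula)
C(c,a) = [a^c/(c!(1−ρ))]·P₀ = [0.43186/(2·0.6714)]·0.505368
= 0.32160·0.505368 = 0.162526

Final: 0.162526


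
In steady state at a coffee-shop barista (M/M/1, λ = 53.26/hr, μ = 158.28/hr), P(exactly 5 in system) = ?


ρ = 53.26/158.28 = 0.3365
P_n = (1−ρ)·ρ^n = (1 − 0.3365)·0.3365^5 = 0.6635·0.004314 = 0.002862

Final: 0.002862


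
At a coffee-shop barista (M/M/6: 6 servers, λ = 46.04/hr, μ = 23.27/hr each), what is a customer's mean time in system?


a = 1.9785; ρ = 0.3298; P₀ = 0.138083
Lq = P₀·a^c·ρ/(c!(1−ρ)²) = 0.008444
Wq = Lq/λ = 0.008444/46.04 = 0.0001834 hr
W = Wq + 1/μ = 0.0001834 + 0.04297 = 0.04316 hr

Final: 0.04316 hr


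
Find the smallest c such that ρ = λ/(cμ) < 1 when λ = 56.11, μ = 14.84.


Stability requires cμ > λ ⇔ c > λ/μ.
λ/μ = 56.11/14.84 = 3.7810
Minimum integer c = ⌊3.7810⌋ + 1 = 4
Check: 4·14.84 = 59.36 > 56.11, while 3·14.84 = 44.52 ≤ 56.11

Final: 4 servers


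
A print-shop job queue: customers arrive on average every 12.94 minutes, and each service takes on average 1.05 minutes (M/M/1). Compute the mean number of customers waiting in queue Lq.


λ = 60/12.94 = 4.6368 /hr
μ = 60/1.05 = 57.1429 /hr
ρ = λ/μ = 4.6368/57.1429 = 0.08114
Lq = ρ²/(1−ρ) = 0.006584/0.9189 = 0.007166

Final: 0.007166


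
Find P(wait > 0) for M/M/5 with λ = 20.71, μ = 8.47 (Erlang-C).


a = λ/μ = 2.4451; ρ = a/5 = 0.4890
P₀ = 0.084852 (from M/M/c formula)
C(c,a) = [a^c/(c!(1−ρ))]·P₀ = [87.39437/(120·0.5110)]·0.084852
= 1.42527·0.084852 = 0.120937

Final: 0.120937


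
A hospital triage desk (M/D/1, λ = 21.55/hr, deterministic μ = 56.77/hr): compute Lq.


ρ = 21.55/56.77 = 0.3796
M/D/1: Lq = ρ²/(2(1−ρ)) = 0.1441/(2·0.6204) = 0.11613

Final: 0.11613


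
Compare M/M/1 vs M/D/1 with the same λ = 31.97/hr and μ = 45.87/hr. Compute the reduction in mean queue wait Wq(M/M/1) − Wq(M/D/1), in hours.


ρ = 31.97/45.87 = 0.6970
Wq(M/M/1) = ρ/(μ−λ) = 0.6970/13.90 = 0.05014 hr
Wq(M/D/1) = ρ/(2(μ−λ)) = 0.02507 hr
Savings = 0.05014 − 0.02507 = 0.02507 hr

Final: 0.02507 hr


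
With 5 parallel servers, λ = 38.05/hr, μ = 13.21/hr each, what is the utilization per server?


ρ = λ/(cμ) = 38.05/(5·13.21) = 38.05/66.05 = 0.5761

Final: 0.5761


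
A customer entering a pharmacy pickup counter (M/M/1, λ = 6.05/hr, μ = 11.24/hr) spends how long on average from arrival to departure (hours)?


W = 1/(μ−λ) = 1/(11.24 − 6.05) = 1/5.19 = 0.1927 hr

Final: 0.1927 hr


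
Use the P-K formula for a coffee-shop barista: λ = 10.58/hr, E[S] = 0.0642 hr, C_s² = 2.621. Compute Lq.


ρ = λ·E[S] = 10.58·0.0642 = 0.6792
Lq = ρ²(1+C_s²)/(2(1−ρ)) = 0.4614·(1+2.621)/(2·0.3208)
= 0.4614·3.6210/0.6415 = 2.60408

Final: 2.60408


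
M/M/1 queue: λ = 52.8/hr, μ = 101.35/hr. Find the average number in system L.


ρ = λ/μ = 52.8/101.35 = 0.5210
L = ρ/(1−ρ) = 0.5210/(1 − 0.5210) = 0.5210/0.4790 = 1.0875

Final: 1.0875


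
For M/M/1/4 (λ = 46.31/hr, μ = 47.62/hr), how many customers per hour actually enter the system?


ρ = 0.9725; P_K = (1−ρ)ρ^4/(1−ρ^5) = 0.189000
λ_eff = λ(1 − P_K) = 46.31·(1 − 0.189000) = 46.31·0.811000 = 37.5574 /hr

Final: 37.5574 /hr


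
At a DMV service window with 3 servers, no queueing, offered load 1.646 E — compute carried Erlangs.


B(3,1.646) = 0.156676 (Erlang-B)
Carried load = a(1 − B) = 1.646·(1 − 0.156676) = 1.646·0.843324 = 1.3881 E

Final: 1.3881 Erlangs


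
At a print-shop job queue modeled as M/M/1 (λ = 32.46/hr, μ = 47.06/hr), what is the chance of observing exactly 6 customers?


ρ = 32.46/47.06 = 0.6898
P_n = (1−ρ)·ρ^n = (1 − 0.6898)·0.6898^6 = 0.3102·0.107691 = 0.033410

Final: 0.033410


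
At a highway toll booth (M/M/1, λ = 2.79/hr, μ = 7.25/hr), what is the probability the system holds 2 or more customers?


ρ = 2.79/7.25 = 0.3848
P(N ≥ n) = ρ^n = 0.3848^2 = 0.148092

Final: 0.148092


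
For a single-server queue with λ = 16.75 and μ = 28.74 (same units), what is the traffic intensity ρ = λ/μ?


ρ = λ/μ = 16.75/28.74 = 0.5828

Final: 0.5828


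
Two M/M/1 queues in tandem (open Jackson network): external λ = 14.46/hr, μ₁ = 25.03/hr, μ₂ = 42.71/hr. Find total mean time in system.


Each node sees arrival rate λ = 14.46/hr (tandem ⇒ throughput preserved).
W₁ = 1/(μ₁−λ) = 1/(25.03−14.46) = 0.09461 hr
W₂ = 1/(μ₂−λ) = 1/(42.71−14.46) = 0.03540 hr
W_total = W₁ + W₂ = 0.09461 + 0.03540 = 0.13001 hr

Final: 0.13001 hr


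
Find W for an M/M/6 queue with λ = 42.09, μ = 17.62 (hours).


a = 2.3888; ρ = 0.3981; P₀ = 0.091347
Lq = P₀·a^c·ρ/(c!(1−ρ)²) = 0.02591
Wq = Lq/λ = 0.02591/42.09 = 0.0006155 hr
W = Wq + 1/μ = 0.0006155 + 0.05675 = 0.05737 hr

Final: 0.05737 hr


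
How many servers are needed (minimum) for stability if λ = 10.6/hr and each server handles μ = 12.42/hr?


Stability requires cμ > λ ⇔ c > λ/μ.
λ/μ = 10.6/12.42 = 0.8535
Minimum integer c = ⌊0.8535⌋ + 1 = 1
Check: 1·12.42 = 12.42 > 10.6, while 0·12.42 = 0.00 ≤ 10.6

Final: 1 servers


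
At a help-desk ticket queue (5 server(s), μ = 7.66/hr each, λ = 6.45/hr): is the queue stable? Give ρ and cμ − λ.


Total capacity cμ = 5·7.66 = 38.30/hr
ρ = λ/(cμ) = 6.45/38.30 = 0.1684
Stable ⇔ ρ < 1: YES
Spare capacity = cμ − λ = 38.30 − 6.45 = 31.85/hr

Final: ρ = 0.1684; stable; margin = 31.85/hr


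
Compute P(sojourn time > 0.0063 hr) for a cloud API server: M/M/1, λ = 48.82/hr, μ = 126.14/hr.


W ~ Exponential(μ−λ) for M/M/1.
μ − λ = 126.14 − 48.82 = 77.3200
P(W > t) = e^{−(μ−λ)t} = e^{−0.4871} = 0.614396

Final: 0.614396


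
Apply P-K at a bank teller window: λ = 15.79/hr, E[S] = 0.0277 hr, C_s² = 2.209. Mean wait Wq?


ρ = λ·E[S] = 15.79·0.0277 = 0.4374
E[S²] = E[S]²(1+C_s²) = 0.0277²·(1+2.209) = 0.002462
Wq = λ·E[S²]/(2(1−ρ)) = 15.79·0.002462/(2·0.5626) = 0.03455 hr

Final: 0.03455 hr


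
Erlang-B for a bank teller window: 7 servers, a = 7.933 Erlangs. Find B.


B(c,a) = (a^c/c!) / Σ_{k=0}^{c} a^k/k!
a^7/7! = 392.312046
Σ terms (k=0..7): 1.00000 + 7.93300 + 31.46624 + 83.20724 + 165.02076 + 261.82193 + 346.17223 + 392.31205 = 1288.933453
B = 392.312046/1288.933453 = 0.304370

Final: 0.304370


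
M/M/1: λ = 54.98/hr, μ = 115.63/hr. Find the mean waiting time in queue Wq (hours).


ρ = 54.98/115.63 = 0.4755
Wq = ρ/(μ−λ) = 0.4755/(115.63 − 54.98) = 0.4755/60.65 = 0.007840 hr

Final: 0.007840 hr


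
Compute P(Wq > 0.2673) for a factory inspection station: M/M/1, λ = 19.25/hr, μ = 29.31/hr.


ρ = 19.25/29.31 = 0.6568
P(Wq > t) = ρ·e^{−(μ−λ)t} = 0.6568·e^{−2.6890}
= 0.6568·0.067946 = 0.044625

Final: 0.044625


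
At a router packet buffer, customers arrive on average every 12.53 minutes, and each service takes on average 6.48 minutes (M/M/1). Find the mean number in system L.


λ = 60/12.53 = 4.7885 /hr
μ = 60/6.48 = 9.2593 /hr
ρ = λ/μ = 4.7885/9.2593 = 0.5172
L = ρ/(1−ρ) = 0.5172/0.4828 = 1.0711

Final: 1.0711


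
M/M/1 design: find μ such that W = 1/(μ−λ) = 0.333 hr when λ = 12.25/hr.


W = 1/(μ−λ) ⇒ μ − λ = 1/W = 1/0.333 = 3.0030
μ = λ + 1/W = 12.25 + 3.0030 = 15.2530 per hr

Final: 15.2530 /hr


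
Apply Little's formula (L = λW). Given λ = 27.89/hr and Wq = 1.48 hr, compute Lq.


Lq = λWq = 27.89·1.48 = 41.2772

Final: 41.2772


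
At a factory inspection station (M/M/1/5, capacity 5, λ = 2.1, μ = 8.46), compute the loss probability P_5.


ρ = λ/μ = 2.1/8.46 = 0.2482
P_K = (1−ρ)ρ^K/(1−ρ^(K+1)) = (0.7518·0.0009424)/(1 − 0.0002339)
= 0.0007085/0.999766 = 0.0007087

Final: 0.0007087


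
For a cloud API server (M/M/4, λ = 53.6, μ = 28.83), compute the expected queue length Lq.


a = λ/μ = 1.8592; ρ = a/4 = 0.4648
P₀ = 0.151777
Lq = P₀·a^c·ρ / (c!·(1−ρ)²) = 0.151777·11.94760·0.4648/(24·0.28645)
= 0.12260

Final: 0.12260


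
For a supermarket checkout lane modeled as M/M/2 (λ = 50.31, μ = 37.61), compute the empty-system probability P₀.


a = λ/μ = 50.31/37.61 = 1.3377; ρ = a/c = 0.6688
Σ_{k=0}^{1} a^k/k! (terms k=0..1) = 1.00000 + 1.33768 = 2.33768
Tail: a^2/(2!(1−ρ)) = 1.78938/(2·0.3312) = 2.70167
P₀ = 1/(2.33768 + 2.70167) = 1/5.03934 = 0.198439

Final: 0.198439


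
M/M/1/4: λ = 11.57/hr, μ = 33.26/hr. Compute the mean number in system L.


ρ = 11.57/33.26 = 0.3479
L = ρ[1 − (K+1)ρ^K + Kρ^(K+1)] / [(1−ρ)(1−ρ^(K+1))]
Numerator: 0.3479·(1 − 5·0.014643 + 4·0.005094) = 0.329484
Denominator: (0.6521)·(0.994906) = 0.648813
L = 0.329484/0.648813 = 0.5078

Final: 0.5078


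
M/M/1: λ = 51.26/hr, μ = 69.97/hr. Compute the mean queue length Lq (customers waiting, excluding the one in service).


ρ = 51.26/69.97 = 0.7326
Lq = ρ²/(1−ρ) = 0.5367/0.2674 = 2.0071

Final: 2.0071


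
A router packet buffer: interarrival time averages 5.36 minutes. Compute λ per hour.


λ = 1/(interarrival time) in consistent units.
1 hour = 60 min, so λ = 60/5.36 = 11.1940 per hour

Final: 11.1940 /hr


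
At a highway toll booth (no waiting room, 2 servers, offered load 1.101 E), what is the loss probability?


B(c,a) = (a^c/c!) / Σ_{k=0}^{c} a^k/k!
a^2/2! = 0.606100
Σ terms (k=0..2): 1.00000 + 1.10100 + 0.60610 = 2.707101
B = 0.606100/2.707101 = 0.223893

Final: 0.223893


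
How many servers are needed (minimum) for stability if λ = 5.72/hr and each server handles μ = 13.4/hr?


Stability requires cμ > λ ⇔ c > λ/μ.
λ/μ = 5.72/13.4 = 0.4269
Minimum integer c = ⌊0.4269⌋ + 1 = 1
Check: 1·13.4 = 13.40 > 5.72, while 0·13.4 = 0.00 ≤ 5.72

Final: 1 servers


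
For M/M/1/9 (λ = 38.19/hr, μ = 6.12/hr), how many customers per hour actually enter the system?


ρ = 6.2402; P_K = (1−ρ)ρ^9/(1−ρ^10) = 0.839749
λ_eff = λ(1 − P_K) = 38.19·(1 − 0.839749) = 38.19·0.160251 = 6.1200 /hr

Final: 6.1200 /hr


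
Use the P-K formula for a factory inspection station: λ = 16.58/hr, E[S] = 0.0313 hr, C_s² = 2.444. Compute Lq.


ρ = λ·E[S] = 16.58·0.0313 = 0.5190
Lq = ρ²(1+C_s²)/(2(1−ρ)) = 0.2693·(1+2.444)/(2·0.4810)
= 0.2693·3.4440/0.9621 = 0.96406

Final: 0.96406


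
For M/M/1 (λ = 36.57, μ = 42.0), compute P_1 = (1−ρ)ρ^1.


ρ = 36.57/42.0 = 0.8707
P_n = (1−ρ)·ρ^n = (1 − 0.8707)·0.8707^1 = 0.1293·0.870714 = 0.112571

Final: 0.112571


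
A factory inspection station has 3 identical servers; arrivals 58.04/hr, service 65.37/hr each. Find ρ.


ρ = λ/(cμ) = 58.04/(3·65.37) = 58.04/196.11 = 0.2960

Final: 0.2960


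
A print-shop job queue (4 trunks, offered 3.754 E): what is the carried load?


B(4,3.754) = 0.286406 (Erlang-B)
Carried load = a(1 − B) = 3.754·(1 − 0.286406) = 3.754·0.713594 = 2.6788 E

Final: 2.6788 Erlangs


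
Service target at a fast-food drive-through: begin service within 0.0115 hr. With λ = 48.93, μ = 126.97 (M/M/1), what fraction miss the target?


ρ = 48.93/126.97 = 0.3854
P(Wq > t) = ρ·e^{−(μ−λ)t} = 0.3854·e^{−0.8975}
= 0.3854·0.407604 = 0.157077

Final: 0.157077


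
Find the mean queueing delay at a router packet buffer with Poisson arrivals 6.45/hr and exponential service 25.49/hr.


ρ = 6.45/25.49 = 0.2530
Wq = ρ/(μ−λ) = 0.2530/(25.49 − 6.45) = 0.2530/19.04 = 0.01329 hr

Final: 0.01329 hr


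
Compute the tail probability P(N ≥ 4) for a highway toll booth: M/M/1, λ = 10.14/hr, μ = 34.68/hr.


ρ = 10.14/34.68 = 0.2924
P(N ≥ n) = ρ^n = 0.2924^4 = 0.007309

Final: 0.007309


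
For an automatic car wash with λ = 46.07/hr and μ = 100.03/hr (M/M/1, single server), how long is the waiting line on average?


ρ = 46.07/100.03 = 0.4606
Lq = ρ²/(1−ρ) = 0.2121/0.5394 = 0.3932

Final: 0.3932


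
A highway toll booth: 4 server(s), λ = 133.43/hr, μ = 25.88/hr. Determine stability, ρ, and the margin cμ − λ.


Total capacity cμ = 4·25.88 = 103.52/hr
ρ = λ/(cμ) = 133.43/103.52 = 1.2889
Stable ⇔ ρ < 1: NO
Spare capacity = cμ − λ = 103.52 − 133.43 = -29.91/hr

Final: ρ = 1.2889; unstable; margin = -29.91/hr


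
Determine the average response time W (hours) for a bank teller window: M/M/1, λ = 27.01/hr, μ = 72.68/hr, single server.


W = 1/(μ−λ) = 1/(72.68 − 27.01) = 1/45.67 = 0.02190 hr

Final: 0.02190 hr


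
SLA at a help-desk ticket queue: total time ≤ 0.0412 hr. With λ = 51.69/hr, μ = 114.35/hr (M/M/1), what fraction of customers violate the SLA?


W ~ Exponential(μ−λ) for M/M/1.
μ − λ = 114.35 − 51.69 = 62.6600
P(W > t) = e^{−(μ−λ)t} = e^{−2.5816} = 0.075653

Final: 0.075653


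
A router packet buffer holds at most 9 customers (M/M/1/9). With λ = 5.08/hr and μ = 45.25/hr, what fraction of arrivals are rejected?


ρ = λ/μ = 5.08/45.25 = 0.1123
P_K = (1−ρ)ρ^K/(1−ρ^(K+1)) = (0.8877·0.000000002833)/(1 − 3.180e-10)
= 0.000000002515/1.000000 = 0.000000002515

Final: 0.000000002515


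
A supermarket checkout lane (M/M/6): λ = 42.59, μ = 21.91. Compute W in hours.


a = 1.9439; ρ = 0.3240; P₀ = 0.142972
Lq = P₀·a^c·ρ/(c!(1−ρ)²) = 0.007595
Wq = Lq/λ = 0.007595/42.59 = 0.0001783 hr
W = Wq + 1/μ = 0.0001783 + 0.04564 = 0.04582 hr

Final: 0.04582 hr


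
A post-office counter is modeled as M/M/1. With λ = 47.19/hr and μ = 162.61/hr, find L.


ρ = λ/μ = 47.19/162.61 = 0.2902
L = ρ/(1−ρ) = 0.2902/(1 − 0.2902) = 0.2902/0.7098 = 0.4089

Final: 0.4089


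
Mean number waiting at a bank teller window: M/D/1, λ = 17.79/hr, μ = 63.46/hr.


ρ = 17.79/63.46 = 0.2803
M/D/1: Lq = ρ²/(2(1−ρ)) = 0.07859/(2·0.7197) = 0.05460

Final: 0.05460


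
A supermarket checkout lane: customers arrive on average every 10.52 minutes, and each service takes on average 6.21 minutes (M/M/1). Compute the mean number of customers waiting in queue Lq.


λ = 60/10.52 = 5.7034 /hr
μ = 60/6.21 = 9.6618 /hr
ρ = λ/μ = 5.7034/9.6618 = 0.5903
Lq = ρ²/(1−ρ) = 0.3485/0.4097 = 0.8505

Final: 0.8505


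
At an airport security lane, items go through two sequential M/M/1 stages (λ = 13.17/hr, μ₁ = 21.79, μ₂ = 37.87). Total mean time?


Each node sees arrival rate λ = 13.17/hr (tandem ⇒ throughput preserved).
W₁ = 1/(μ₁−λ) = 1/(21.79−13.17) = 0.11601 hr
W₂ = 1/(μ₂−λ) = 1/(37.87−13.17) = 0.04049 hr
W_total = W₁ + W₂ = 0.11601 + 0.04049 = 0.15650 hr

Final: 0.15650 hr


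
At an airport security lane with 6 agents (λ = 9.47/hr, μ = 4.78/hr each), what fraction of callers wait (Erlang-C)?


a = λ/μ = 1.9812; ρ = a/6 = 0.3302
P₀ = 0.137715 (from M/M/c formula)
C(c,a) = [a^c/(c!(1−ρ))]·P₀ = [60.46896/(720·0.6698)]·0.137715
= 0.12539·0.137715 = 0.017268

Final: 0.017268


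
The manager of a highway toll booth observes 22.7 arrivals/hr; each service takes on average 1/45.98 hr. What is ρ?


ρ = λ/μ = 22.7/45.98 = 0.4937

Final: 0.4937


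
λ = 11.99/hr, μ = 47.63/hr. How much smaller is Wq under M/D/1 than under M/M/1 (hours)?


ρ = 11.99/47.63 = 0.2517
Wq(M/M/1) = ρ/(μ−λ) = 0.2517/35.64 = 0.007063 hr
Wq(M/D/1) = ρ/(2(μ−λ)) = 0.003532 hr
Savings = 0.007063 − 0.003532 = 0.003532 hr

Final: 0.003532 hr


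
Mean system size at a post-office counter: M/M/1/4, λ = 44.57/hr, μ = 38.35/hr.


ρ = 44.57/38.35 = 1.1622
L = ρ[1 − (K+1)ρ^K + Kρ^(K+1)] / [(1−ρ)(1−ρ^(K+1))]
Numerator: 1.1622·(1 − 5·1.824354 + 4·2.120246) = 0.417478
Denominator: (-0.1622)·(-1.120246) = 0.181693
L = 0.417478/0.181693 = 2.2977

Final: 2.2977


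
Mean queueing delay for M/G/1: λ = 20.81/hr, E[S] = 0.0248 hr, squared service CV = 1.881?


ρ = λ·E[S] = 20.81·0.0248 = 0.5161
E[S²] = E[S]²(1+C_s²) = 0.0248²·(1+1.881) = 0.001772
Wq = λ·E[S²]/(2(1−ρ)) = 20.81·0.001772/(2·0.4839) = 0.03810 hr

Final: 0.03810 hr


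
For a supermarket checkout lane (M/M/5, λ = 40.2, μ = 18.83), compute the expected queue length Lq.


a = λ/μ = 2.1349; ρ = a/5 = 0.4270
P₀ = 0.117014
Lq = P₀·a^c·ρ / (c!·(1−ρ)²) = 0.117014·44.34847·0.4270/(120·0.32835)
= 0.05623

Final: 0.05623


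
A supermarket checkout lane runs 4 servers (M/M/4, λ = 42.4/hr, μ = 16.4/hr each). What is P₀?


a = λ/μ = 42.4/16.4 = 2.5854; ρ = a/c = 0.6463
Σ_{k=0}^{3} a^k/k! (terms k=0..3) = 1.00000 + 2.58537 + 3.34206 + 2.88015 = 9.80757
Tail: a^4/(4!(1−ρ)) = 44.67741/(24·0.3537) = 5.26372
P₀ = 1/(9.80757 + 5.26372) = 1/15.07129 = 0.066351

Final: 0.066351


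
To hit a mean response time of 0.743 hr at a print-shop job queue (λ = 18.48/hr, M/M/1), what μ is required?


W = 1/(μ−λ) ⇒ μ − λ = 1/W = 1/0.743 = 1.3459
μ = λ + 1/W = 18.48 + 1.3459 = 19.8259 per hr

Final: 19.8259 /hr


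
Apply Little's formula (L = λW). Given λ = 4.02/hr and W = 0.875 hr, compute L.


L = λW = 4.02·0.875 = 3.5175

Final: 3.5175


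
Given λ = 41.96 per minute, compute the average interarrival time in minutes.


Mean interarrival time = 1/λ = 1/41.96 minute = 0.02383 minute
In minutes: 0.02383 × 1 = 0.02383 min

Final: 0.02383 min


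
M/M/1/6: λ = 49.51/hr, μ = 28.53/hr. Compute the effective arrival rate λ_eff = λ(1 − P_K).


ρ = 1.7354; P_K = (1−ρ)ρ^6/(1−ρ^7) = 0.432886
λ_eff = λ(1 − P_K) = 49.51·(1 − 0.432886) = 49.51·0.567114 = 28.0778 /hr

Final: 28.0778 /hr


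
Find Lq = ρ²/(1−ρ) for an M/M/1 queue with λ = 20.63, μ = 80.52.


ρ = 20.63/80.52 = 0.2562
Lq = ρ²/(1−ρ) = 0.06564/0.7438 = 0.08826

Final: 0.08826


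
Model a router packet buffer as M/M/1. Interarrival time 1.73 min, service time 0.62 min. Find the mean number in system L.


λ = 60/1.73 = 34.6821 /hr
μ = 60/0.62 = 96.7742 /hr
ρ = λ/μ = 34.6821/96.7742 = 0.3584
L = ρ/(1−ρ) = 0.3584/0.6416 = 0.5586

Final: 0.5586


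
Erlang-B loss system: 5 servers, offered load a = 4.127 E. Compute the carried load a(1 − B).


B(5,4.127) = 0.210382 (Erlang-B)
Carried load = a(1 − B) = 4.127·(1 − 0.210382) = 4.127·0.789618 = 3.2588 E

Final: 3.2588 Erlangs


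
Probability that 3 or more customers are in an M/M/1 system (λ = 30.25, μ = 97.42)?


ρ = 30.25/97.42 = 0.3105
P(N ≥ n) = ρ^n = 0.3105^3 = 0.029939

Final: 0.029939


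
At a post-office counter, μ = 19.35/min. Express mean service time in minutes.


Mean service time = 1/μ = 1/19.35 minute = 0.05168 minute
In minutes: 0.05168 × 1 = 0.05168 min

Final: 0.05168 min


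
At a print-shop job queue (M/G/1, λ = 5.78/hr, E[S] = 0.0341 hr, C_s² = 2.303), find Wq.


ρ = λ·E[S] = 5.78·0.0341 = 0.1971
E[S²] = E[S]²(1+C_s²) = 0.0341²·(1+2.303) = 0.003841
Wq = λ·E[S²]/(2(1−ρ)) = 5.78·0.003841/(2·0.8029) = 0.01382 hr

Final: 0.01382 hr


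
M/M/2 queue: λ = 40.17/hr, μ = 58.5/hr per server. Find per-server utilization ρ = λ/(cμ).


ρ = λ/(cμ) = 40.17/(2·58.5) = 40.17/117.00 = 0.3433

Final: 0.3433


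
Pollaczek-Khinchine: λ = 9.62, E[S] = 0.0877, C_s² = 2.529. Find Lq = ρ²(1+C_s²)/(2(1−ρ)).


ρ = λ·E[S] = 9.62·0.0877 = 0.8437
Lq = ρ²(1+C_s²)/(2(1−ρ)) = 0.7118·(1+2.529)/(2·0.1563)
= 0.7118·3.5290/0.3127 = 8.03415

Final: 8.03415


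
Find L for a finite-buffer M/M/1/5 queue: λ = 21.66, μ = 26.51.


ρ = 21.66/26.51 = 0.8171
L = ρ[1 − (K+1)ρ^K + Kρ^(K+1)] / [(1−ρ)(1−ρ^(K+1))]
Numerator: 0.8171·(1 − 6·0.364119 + 5·0.297504) = 0.247405
Denominator: (0.1829)·(0.702496) = 0.128522
L = 0.247405/0.128522 = 1.9250

Final: 1.9250


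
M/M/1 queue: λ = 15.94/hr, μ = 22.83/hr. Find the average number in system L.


ρ = λ/μ = 15.94/22.83 = 0.6982
L = ρ/(1−ρ) = 0.6982/(1 − 0.6982) = 0.6982/0.3018 = 2.3135

Final: 2.3135


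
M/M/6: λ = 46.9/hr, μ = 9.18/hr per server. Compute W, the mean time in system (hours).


a = 5.1089; ρ = 0.8515; P₀ = 0.003773
Lq = P₀·a^c·ρ/(c!(1−ρ)²) = 3.59700
Wq = Lq/λ = 3.59700/46.9 = 0.07670 hr
W = Wq + 1/μ = 0.07670 + 0.10893 = 0.18563 hr

Final: 0.18563 hr


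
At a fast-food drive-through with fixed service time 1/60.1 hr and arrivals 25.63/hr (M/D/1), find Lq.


ρ = 25.63/60.1 = 0.4265
M/D/1: Lq = ρ²/(2(1−ρ)) = 0.1819/(2·0.5735) = 0.15854

Final: 0.15854


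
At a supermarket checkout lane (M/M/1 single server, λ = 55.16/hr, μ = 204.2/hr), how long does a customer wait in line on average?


ρ = 55.16/204.2 = 0.2701
Wq = ρ/(μ−λ) = 0.2701/(204.2 − 55.16) = 0.2701/149.04 = 0.001812 hr

Final: 0.001812 hr


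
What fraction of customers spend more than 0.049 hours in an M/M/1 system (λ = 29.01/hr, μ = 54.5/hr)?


W ~ Exponential(μ−λ) for M/M/1.
μ − λ = 54.5 − 29.01 = 25.4900
P(W > t) = e^{−(μ−λ)t} = e^{−1.2490} = 0.286789

Final: 0.286789


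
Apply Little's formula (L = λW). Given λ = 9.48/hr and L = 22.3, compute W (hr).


W = L/λ = 22.3/9.48 = 2.3523 hr

Final: 2.3523 hr


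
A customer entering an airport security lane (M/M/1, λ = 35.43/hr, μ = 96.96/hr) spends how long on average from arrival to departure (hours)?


W = 1/(μ−λ) = 1/(96.96 − 35.43) = 1/61.53 = 0.01625 hr

Final: 0.01625 hr


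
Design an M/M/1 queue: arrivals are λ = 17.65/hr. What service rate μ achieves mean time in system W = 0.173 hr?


W = 1/(μ−λ) ⇒ μ − λ = 1/W = 1/0.173 = 5.7803
μ = λ + 1/W = 17.65 + 5.7803 = 23.4303 per hr

Final: 23.4303 /hr


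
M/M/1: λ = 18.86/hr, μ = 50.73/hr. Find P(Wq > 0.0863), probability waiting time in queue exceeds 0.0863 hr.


ρ = 18.86/50.73 = 0.3718
P(Wq > t) = ρ·e^{−(μ−λ)t} = 0.3718·e^{−2.7504}
= 0.3718·0.063904 = 0.023758

Final: 0.023758


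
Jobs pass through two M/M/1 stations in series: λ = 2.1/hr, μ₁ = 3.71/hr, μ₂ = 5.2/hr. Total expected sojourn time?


Each node sees arrival rate λ = 2.1/hr (tandem ⇒ throughput preserved).
W₁ = 1/(μ₁−λ) = 1/(3.71−2.1) = 0.62112 hr
W₂ = 1/(μ₂−λ) = 1/(5.2−2.1) = 0.32258 hr
W_total = W₁ + W₂ = 0.62112 + 0.32258 = 0.94370 hr

Final: 0.94370 hr


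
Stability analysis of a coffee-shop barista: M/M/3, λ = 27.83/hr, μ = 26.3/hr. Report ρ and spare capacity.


Total capacity cμ = 3·26.3 = 78.90/hr
ρ = λ/(cμ) = 27.83/78.90 = 0.3527
Stable ⇔ ρ < 1: YES
Spare capacity = cμ − λ = 78.90 − 27.83 = 51.07/hr

Final: ρ = 0.3527; stable; margin = 51.07/hr


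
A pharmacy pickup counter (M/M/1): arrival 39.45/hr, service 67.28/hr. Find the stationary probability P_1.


ρ = 39.45/67.28 = 0.5864
P_n = (1−ρ)·ρ^n = (1 − 0.5864)·0.5864^1 = 0.4136·0.586356 = 0.242543

Final: 0.242543


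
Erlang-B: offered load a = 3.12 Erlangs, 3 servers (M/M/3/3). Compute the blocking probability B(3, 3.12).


B(c,a) = (a^c/c!) / Σ_{k=0}^{c} a^k/k!
a^3/3! = 5.061888
Σ terms (k=0..3): 1.00000 + 3.12000 + 4.86720 + 5.06189 = 14.049088
B = 5.061888/14.049088 = 0.360300

Final: 0.360300


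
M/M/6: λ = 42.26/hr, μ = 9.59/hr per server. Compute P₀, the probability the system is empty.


a = λ/μ = 42.26/9.59 = 4.4067; ρ = a/c = 0.7344
Σ_{k=0}^{5} a^k/k! (terms k=0..5) = 1.00000 + 4.40667 + 9.70939 + 14.26203 + 15.71203 + 13.84756 = 58.93768
Tail: a^6/(6!(1−ρ)) = 7322.60003/(720·0.2656) = 38.29828
P₀ = 1/(58.93768 + 38.29828) = 1/97.23596 = 0.010284

Final: 0.010284


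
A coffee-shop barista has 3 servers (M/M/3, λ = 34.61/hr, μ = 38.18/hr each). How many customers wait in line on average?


a = λ/μ = 0.9065; ρ = a/3 = 0.3022
P₀ = 0.400758
Lq = P₀·a^c·ρ / (c!·(1−ρ)²) = 0.400758·0.74490·0.3022/(6·0.48697)
= 0.03087

Final: 0.03087


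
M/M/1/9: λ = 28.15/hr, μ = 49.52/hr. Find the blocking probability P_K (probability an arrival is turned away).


ρ = λ/μ = 28.15/49.52 = 0.5685
P_K = (1−ρ)ρ^K/(1−ρ^(K+1)) = (0.4315·0.006198)/(1 − 0.003524)
= 0.002675/0.996476 = 0.002684

Final: 0.002684


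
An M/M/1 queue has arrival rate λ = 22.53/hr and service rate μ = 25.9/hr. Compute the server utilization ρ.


ρ = λ/μ = 22.53/25.9 = 0.8699

Final: 0.8699


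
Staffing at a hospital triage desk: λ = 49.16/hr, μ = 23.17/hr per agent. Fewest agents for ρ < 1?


Stability requires cμ > λ ⇔ c > λ/μ.
λ/μ = 49.16/23.17 = 2.1217
Minimum integer c = ⌊2.1217⌋ + 1 = 3
Check: 3·23.17 = 69.51 > 49.16, while 2·23.17 = 46.34 ≤ 49.16

Final: 3 servers


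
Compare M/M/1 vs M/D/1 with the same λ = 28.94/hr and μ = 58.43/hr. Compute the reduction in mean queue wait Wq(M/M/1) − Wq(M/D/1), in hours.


ρ = 28.94/58.43 = 0.4953
Wq(M/M/1) = ρ/(μ−λ) = 0.4953/29.49 = 0.01680 hr
Wq(M/D/1) = ρ/(2(μ−λ)) = 0.008398 hr
Savings = 0.01680 − 0.008398 = 0.008398 hr

Final: 0.008398 hr


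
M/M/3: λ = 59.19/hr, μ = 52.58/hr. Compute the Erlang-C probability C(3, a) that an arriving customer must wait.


a = λ/μ = 1.1257; ρ = a/3 = 0.3752
P₀ = 0.318483 (from M/M/c formula)
C(c,a) = [a^c/(c!(1−ρ))]·P₀ = [1.42654/(6·0.6248)]·0.318483
= 0.38055·0.318483 = 0.121200

Final: 0.121200


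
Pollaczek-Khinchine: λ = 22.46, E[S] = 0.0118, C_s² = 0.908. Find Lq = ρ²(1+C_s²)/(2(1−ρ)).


ρ = λ·E[S] = 22.46·0.0118 = 0.2650
Lq = ρ²(1+C_s²)/(2(1−ρ)) = 0.07024·(1+0.908)/(2·0.7350)
= 0.07024·1.9080/1.4699 = 0.09117

Final: 0.09117


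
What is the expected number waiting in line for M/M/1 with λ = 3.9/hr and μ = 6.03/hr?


ρ = 3.9/6.03 = 0.6468
Lq = ρ²/(1−ρ) = 0.4183/0.3532 = 1.1842

Final: 1.1842


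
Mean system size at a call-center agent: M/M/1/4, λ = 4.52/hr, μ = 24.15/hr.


ρ = 4.52/24.15 = 0.1872
L = ρ[1 − (K+1)ρ^K + Kρ^(K+1)] / [(1−ρ)(1−ρ^(K+1))]
Numerator: 0.1872·(1 − 5·0.001227 + 4·0.0002297) = 0.186187
Denominator: (0.8128)·(0.999770) = 0.812650
L = 0.186187/0.812650 = 0.2291

Final: 0.2291


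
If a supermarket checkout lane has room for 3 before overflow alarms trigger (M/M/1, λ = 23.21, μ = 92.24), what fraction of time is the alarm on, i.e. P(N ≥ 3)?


ρ = 23.21/92.24 = 0.2516
P(N ≥ n) = ρ^n = 0.2516^3 = 0.015932

Final: 0.015932


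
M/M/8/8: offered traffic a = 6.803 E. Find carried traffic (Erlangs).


B(8,6.803) = 0.167487 (Erlang-B)
Carried load = a(1 − B) = 6.803·(1 − 0.167487) = 6.803·0.832513 = 5.6636 E

Final: 5.6636 Erlangs


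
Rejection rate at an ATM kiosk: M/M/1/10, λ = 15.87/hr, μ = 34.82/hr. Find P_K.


ρ = λ/μ = 15.87/34.82 = 0.4558
P_K = (1−ρ)ρ^K/(1−ρ^(K+1)) = (0.5442·0.0003868)/(1 − 0.0001763)
= 0.0002105/0.999824 = 0.0002105

Final: 0.0002105


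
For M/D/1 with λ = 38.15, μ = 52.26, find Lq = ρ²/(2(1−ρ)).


ρ = 38.15/52.26 = 0.7300
M/D/1: Lq = ρ²/(2(1−ρ)) = 0.5329/(2·0.2700) = 0.98688

Final: 0.98688


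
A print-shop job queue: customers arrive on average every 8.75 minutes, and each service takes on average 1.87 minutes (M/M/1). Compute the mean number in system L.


λ = 60/8.75 = 6.8571 /hr
μ = 60/1.87 = 32.0856 /hr
ρ = λ/μ = 6.8571/32.0856 = 0.2137
L = ρ/(1−ρ) = 0.2137/0.7863 = 0.2718

Final: 0.2718


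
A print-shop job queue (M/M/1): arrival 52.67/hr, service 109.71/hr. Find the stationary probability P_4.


ρ = 52.67/109.71 = 0.4801
P_n = (1−ρ)·ρ^n = (1 − 0.4801)·0.4801^4 = 0.5199·0.053121 = 0.027619

Final: 0.027619


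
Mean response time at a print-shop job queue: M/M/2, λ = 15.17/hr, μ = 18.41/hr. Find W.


a = 0.8240; ρ = 0.4120; P₀ = 0.416426
Lq = P₀·a^c·ρ/(c!(1−ρ)²) = 0.16847
Wq = Lq/λ = 0.16847/15.17 = 0.01111 hr
W = Wq + 1/μ = 0.01111 + 0.05432 = 0.06542 hr

Final: 0.06542 hr


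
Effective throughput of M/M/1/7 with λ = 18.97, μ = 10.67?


ρ = 1.7779; P_K = (1−ρ)ρ^7/(1−ρ^8) = 0.441960
λ_eff = λ(1 − P_K) = 18.97·(1 − 0.441960) = 18.97·0.558040 = 10.5860 /hr

Final: 10.5860 /hr


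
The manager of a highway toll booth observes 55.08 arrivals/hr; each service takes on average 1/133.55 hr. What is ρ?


ρ = λ/μ = 55.08/133.55 = 0.4124

Final: 0.4124


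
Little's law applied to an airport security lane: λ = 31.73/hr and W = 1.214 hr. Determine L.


L = λW = 31.73·1.214 = 38.5202

Final: 38.5202


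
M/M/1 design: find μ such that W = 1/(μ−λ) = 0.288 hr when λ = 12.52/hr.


W = 1/(μ−λ) ⇒ μ − λ = 1/W = 1/0.288 = 3.4722
μ = λ + 1/W = 12.52 + 3.4722 = 15.9922 per hr

Final: 15.9922 /hr


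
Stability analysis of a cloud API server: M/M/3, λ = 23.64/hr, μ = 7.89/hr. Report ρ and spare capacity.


Total capacity cμ = 3·7.89 = 23.67/hr
ρ = λ/(cμ) = 23.64/23.67 = 0.9987
Stable ⇔ ρ < 1: YES
Spare capacity = cμ − λ = 23.67 − 23.64 = 0.03/hr

Final: ρ = 0.9987; stable; margin = 0.03/hr


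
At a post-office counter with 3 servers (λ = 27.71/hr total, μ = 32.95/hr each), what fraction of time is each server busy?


ρ = λ/(cμ) = 27.71/(3·32.95) = 27.71/98.85 = 0.2803

Final: 0.2803


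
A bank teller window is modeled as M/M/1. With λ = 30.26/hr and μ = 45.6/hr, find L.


ρ = λ/μ = 30.26/45.6 = 0.6636
L = ρ/(1−ρ) = 0.6636/(1 − 0.6636) = 0.6636/0.3364 = 1.9726

Final: 1.9726


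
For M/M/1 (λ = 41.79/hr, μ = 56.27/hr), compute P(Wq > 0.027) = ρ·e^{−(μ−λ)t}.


ρ = 41.79/56.27 = 0.7427
P(Wq > t) = ρ·e^{−(μ−λ)t} = 0.7427·e^{−0.3910}
= 0.7427·0.676407 = 0.502347

Final: 0.502347


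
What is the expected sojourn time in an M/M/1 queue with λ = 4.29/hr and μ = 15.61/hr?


W = 1/(μ−λ) = 1/(15.61 − 4.29) = 1/11.32 = 0.08834 hr

Final: 0.08834 hr


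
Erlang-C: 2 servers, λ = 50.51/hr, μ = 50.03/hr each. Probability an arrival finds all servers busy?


a = λ/μ = 1.0096; ρ = a/2 = 0.5048
P₀ = 0.329083 (from M/M/c formula)
C(c,a) = [a^c/(c!(1−ρ))]·P₀ = [1.01928/(2·0.4952)]·0.329083
= 1.02915·0.329083 = 0.338677

Final: 0.338677


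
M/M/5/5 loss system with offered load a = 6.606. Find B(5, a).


B(c,a) = (a^c/c!) / Σ_{k=0}^{c} a^k/k!
a^5/5! = 104.836280
Σ terms (k=0..5): 1.00000 + 6.60600 + 21.81962 + 48.04680 + 79.34929 + 104.83628 = 261.657985
B = 104.836280/261.657985 = 0.400661

Final: 0.400661


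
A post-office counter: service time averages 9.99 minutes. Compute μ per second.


μ = 1/(service time) in consistent units.
1 second = 0.0166667 min, so μ = 0.0166667/9.99 = 0.001668 per second

Final: 0.001668 /sec


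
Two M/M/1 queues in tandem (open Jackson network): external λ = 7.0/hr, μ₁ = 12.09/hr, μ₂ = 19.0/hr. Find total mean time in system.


Each node sees arrival rate λ = 7.0/hr (tandem ⇒ throughput preserved).
W₁ = 1/(μ₁−λ) = 1/(12.09−7.0) = 0.19646 hr
W₂ = 1/(μ₂−λ) = 1/(19.0−7.0) = 0.08333 hr
W_total = W₁ + W₂ = 0.19646 + 0.08333 = 0.27980 hr

Final: 0.27980 hr


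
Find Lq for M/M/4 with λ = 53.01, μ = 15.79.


a = λ/μ = 3.3572; ρ = a/4 = 0.8393
P₀ = 0.020311
Lq = P₀·a^c·ρ / (c!·(1−ρ)²) = 0.020311·127.02895·0.8393/(24·0.02583)
= 3.49373

Final: 3.49373


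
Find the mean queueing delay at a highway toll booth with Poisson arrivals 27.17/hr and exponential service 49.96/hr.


ρ = 27.17/49.96 = 0.5438
Wq = ρ/(μ−λ) = 0.5438/(49.96 − 27.17) = 0.5438/22.79 = 0.02386 hr

Final: 0.02386 hr


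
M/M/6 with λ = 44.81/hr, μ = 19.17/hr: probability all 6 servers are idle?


a = λ/μ = 44.81/19.17 = 2.3375; ρ = a/c = 0.3896
Σ_{k=0}^{5} a^k/k! (terms k=0..5) = 1.00000 + 2.33751 + 2.73197 + 2.12866 + 1.24394 + 0.58154 = 10.02363
Tail: a^6/(6!(1−ρ)) = 163.12367/(720·0.6104) = 0.37116
P₀ = 1/(10.02363 + 0.37116) = 1/10.39478 = 0.096202

Final: 0.096202


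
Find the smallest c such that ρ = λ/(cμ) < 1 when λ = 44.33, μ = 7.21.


Stability requires cμ > λ ⇔ c > λ/μ.
λ/μ = 44.33/7.21 = 6.1484
Minimum integer c = ⌊6.1484⌋ + 1 = 7
Check: 7·7.21 = 50.47 > 44.33, while 6·7.21 = 43.26 ≤ 44.33

Final: 7 servers


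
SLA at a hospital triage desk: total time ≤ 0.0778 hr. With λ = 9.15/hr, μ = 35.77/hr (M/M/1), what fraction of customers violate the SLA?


W ~ Exponential(μ−λ) for M/M/1.
μ − λ = 35.77 − 9.15 = 26.6200
P(W > t) = e^{−(μ−λ)t} = e^{−2.0710} = 0.126055

Final: 0.126055


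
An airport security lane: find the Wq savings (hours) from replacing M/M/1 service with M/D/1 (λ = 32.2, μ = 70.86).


ρ = 32.2/70.86 = 0.4544
Wq(M/M/1) = ρ/(μ−λ) = 0.4544/38.66 = 0.01175 hr
Wq(M/D/1) = ρ/(2(μ−λ)) = 0.005877 hr
Savings = 0.01175 − 0.005877 = 0.005877 hr

Final: 0.005877 hr


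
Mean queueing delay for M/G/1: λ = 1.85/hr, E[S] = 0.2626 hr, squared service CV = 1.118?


ρ = λ·E[S] = 1.85·0.2626 = 0.4858
E[S²] = E[S]²(1+C_s²) = 0.2626²·(1+1.118) = 0.146055
Wq = λ·E[S²]/(2(1−ρ)) = 1.85·0.146055/(2·0.5142) = 0.26274 hr

Final: 0.26274 hr


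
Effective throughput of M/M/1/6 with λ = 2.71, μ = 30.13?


ρ = 0.08994; P_K = (1−ρ)ρ^6/(1−ρ^7) = 0.0000004818
λ_eff = λ(1 − P_K) = 2.71·(1 − 0.0000004818) = 2.71·1.000000 = 2.7100 /hr

Final: 2.7100 /hr


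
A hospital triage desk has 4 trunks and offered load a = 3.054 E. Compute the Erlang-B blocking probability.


B(c,a) = (a^c/c!) / Σ_{k=0}^{c} a^k/k!
a^4/4! = 3.624640
Σ terms (k=0..4): 1.00000 + 3.05400 + 4.66346 + 4.74740 + 3.62464 = 17.089498
B = 3.624640/17.089498 = 0.212098

Final: 0.212098


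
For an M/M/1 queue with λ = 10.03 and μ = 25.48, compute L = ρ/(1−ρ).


ρ = λ/μ = 10.03/25.48 = 0.3936
L = ρ/(1−ρ) = 0.3936/(1 − 0.3936) = 0.3936/0.6064 = 0.6492

Final: 0.6492


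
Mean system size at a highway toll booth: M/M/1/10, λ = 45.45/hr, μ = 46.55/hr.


ρ = 45.45/46.55 = 0.9764
L = ρ[1 − (K+1)ρ^K + Kρ^(K+1)] / [(1−ρ)(1−ρ^(K+1))]
Numerator: 0.9764·(1 − 11·0.787303 + 10·0.768699) = 0.026023
Denominator: (0.02363)·(0.231301) = 0.005466
L = 0.026023/0.005466 = 4.7611

Final: 4.7611


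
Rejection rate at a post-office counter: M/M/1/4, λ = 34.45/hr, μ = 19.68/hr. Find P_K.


ρ = λ/μ = 34.45/19.68 = 1.7505
P_K = (1−ρ)ρ^K/(1−ρ^(K+1)) = (-0.7505·9.389804)/(1 − 16.436928)
= -7.047124/-15.436928 = 0.456511

Final: 0.456511


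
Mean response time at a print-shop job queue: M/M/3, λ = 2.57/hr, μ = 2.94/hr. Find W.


a = 0.8741; ρ = 0.2914; P₀ = 0.414366
Lq = P₀·a^c·ρ/(c!(1−ρ)²) = 0.02677
Wq = Lq/λ = 0.02677/2.57 = 0.01042 hr
W = Wq + 1/μ = 0.01042 + 0.34014 = 0.35055 hr

Final: 0.35055 hr
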